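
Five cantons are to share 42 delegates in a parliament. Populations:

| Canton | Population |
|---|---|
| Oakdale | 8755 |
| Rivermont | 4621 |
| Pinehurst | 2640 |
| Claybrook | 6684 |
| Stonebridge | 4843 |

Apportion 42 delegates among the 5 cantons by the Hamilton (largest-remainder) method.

Oakdale 13, Rivermont 7, Pinehurst 4, Claybrook 10, Stonebridge 8

The standard divisor is 27543/42 ≈ 655.786.
Standard quotas: Oakdale 13.3504, Rivermont 7.0465, Pinehurst 4.0257, Claybrook 10.1924, Stonebridge 7.3850.
Lower quotas: Oakdale 13, Rivermont 7, Pinehurst 4, Claybrook 10, Stonebridge 7 (sum 41, leaving 1 seat).
Remainders in descending order: Stonebridge 0.3850, Oakdale 0.3504, Claybrook 0.1924, Rivermont 0.0465, Pinehurst 0.0257.
The surplus seat goes to Stonebridge.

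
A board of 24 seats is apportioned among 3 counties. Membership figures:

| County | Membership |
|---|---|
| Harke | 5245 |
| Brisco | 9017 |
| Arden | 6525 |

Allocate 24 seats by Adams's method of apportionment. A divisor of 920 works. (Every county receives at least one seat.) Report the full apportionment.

Harke 6, Brisco 10, Arden 8

With modified divisor 920: modified quotas Harke 5.701, Brisco 9.801, Arden 7.092.
Rounding up: Harke 6, Brisco 10, Arden 8 (total 24).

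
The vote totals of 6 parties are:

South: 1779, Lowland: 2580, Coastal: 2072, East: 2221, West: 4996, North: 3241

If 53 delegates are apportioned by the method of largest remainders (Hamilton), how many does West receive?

Total 16889; standard divisor 16889/53 ≈ 318.66.
Standard quotas: South 5.583, Lowland 8.096, Coastal 6.502, East 6.970, West 15.678, North 10.171.
Lower quotas: South 5, Lowland 8, Coastal 6, East 6, West 15, North 10 (sum 50, leaving 3 seats).
Remainders in descending order: East 0.970, West 0.678, South 0.583, Coastal 0.502, North 0.171, Lowland 0.096.
The surplus seats go to East, West, South.
West receives 16.

16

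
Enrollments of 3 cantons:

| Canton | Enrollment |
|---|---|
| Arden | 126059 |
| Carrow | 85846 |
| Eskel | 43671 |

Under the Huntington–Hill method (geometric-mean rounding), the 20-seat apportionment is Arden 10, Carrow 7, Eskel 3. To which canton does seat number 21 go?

Priority for the next seat is population ÷ (√(s·(s+1))).
Priorities: Arden 12019.254, Carrow 11471.654, Eskel 12606.732.
Highest priority: Eskel.

Eskel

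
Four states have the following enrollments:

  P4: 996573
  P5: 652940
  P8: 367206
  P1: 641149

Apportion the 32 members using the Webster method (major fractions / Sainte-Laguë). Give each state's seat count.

P4: 12, P5: 8, P8: 4, P1: 8

Standard divisor 2657868/32 ≈ 83058.375; standard quotas: P4 11.998, P5 7.861, P8 4.421, P1 7.719.
Rounding to the nearest integer gives P4 12, P5 8, P8 4, P1 8 — total 32, matching the house size, so no adjustment is needed.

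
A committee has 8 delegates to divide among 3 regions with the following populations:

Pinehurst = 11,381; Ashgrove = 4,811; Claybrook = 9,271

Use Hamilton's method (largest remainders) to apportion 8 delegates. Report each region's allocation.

Pinehurst: 4; Ashgrove: 1; Claybrook: 3

The standard divisor is 25463/8 ≈ 3182.875.
Standard quotas: Pinehurst 3.5757, Ashgrove 1.5115, Claybrook 2.9128.
Lower quotas: Pinehurst 3, Ashgrove 1, Claybrook 2 (sum 6, leaving 2 seats).
Remainders in descending order: Claybrook 0.9128, Pinehurst 0.5757, Ashgrove 0.5115.
The surplus seats go to Claybrook, Pinehurst.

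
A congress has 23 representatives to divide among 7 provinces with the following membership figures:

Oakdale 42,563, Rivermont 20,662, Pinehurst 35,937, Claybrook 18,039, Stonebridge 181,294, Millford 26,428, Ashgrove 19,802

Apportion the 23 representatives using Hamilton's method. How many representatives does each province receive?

The standard divisor is 344725/23 ≈ 14988.043.
Standard quotas: Oakdale 2.8398, Rivermont 1.3786, Pinehurst 2.3977, Claybrook 1.2036, Stonebridge 12.0959, Millford 1.7633, Ashgrove 1.3212.
Lower quotas: Oakdale 2, Rivermont 1, Pinehurst 2, Claybrook 1, Stonebridge 12, Millford 1, Ashgrove 1 (sum 20, leaving 3 seats).
Remainders in descending order: Oakdale 0.8398, Millford 0.7633, Pinehurst 0.3977, Rivermont 0.3786, Ashgrove 0.3212, Claybrook 0.2036, Stonebridge 0.0959.
Largest remainders: Oakdale, Millford, Pinehurst receive the extra seats.

Oakdale=3, Rivermont=1, Pinehurst=3, Claybrook=1, Stonebridge=12, Millford=2, Ashgrove=1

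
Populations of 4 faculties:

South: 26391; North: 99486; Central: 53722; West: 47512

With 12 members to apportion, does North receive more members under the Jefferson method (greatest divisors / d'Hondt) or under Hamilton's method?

Jefferson

Jefferson: South 1, North 6, Central 3, West 2.
Hamilton: South 1, North 5, Central 3, West 3.
North gets 6 under Jefferson and 5 under Hamilton.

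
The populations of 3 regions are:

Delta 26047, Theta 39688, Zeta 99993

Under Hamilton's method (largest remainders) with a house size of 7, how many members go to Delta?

Total 165728; standard divisor 165728/7 ≈ 23675.429.
Standard quotas: Delta 1.1002, Theta 1.6763, Zeta 4.2235.
Lower quotas: Delta 1, Theta 1, Zeta 4 (sum 6, leaving 1 seat).
Remainders in descending order: Theta 0.6763, Zeta 0.2235, Delta 0.1002.
Largest remainder: Theta receives the extra seat.
Delta receives 1.

1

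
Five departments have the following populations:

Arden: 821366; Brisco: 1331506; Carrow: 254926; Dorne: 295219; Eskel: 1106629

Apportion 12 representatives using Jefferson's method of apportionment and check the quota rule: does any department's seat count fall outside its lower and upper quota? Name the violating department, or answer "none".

Standard quotas: Arden 2.587, Brisco 4.194, Carrow 0.803, Dorne 0.930, Eskel 3.486.
Jefferson allocation: Arden 3, Brisco 4, Carrow 0, Dorne 1, Eskel 4.
Every allocation lies between the lower and upper quota.

none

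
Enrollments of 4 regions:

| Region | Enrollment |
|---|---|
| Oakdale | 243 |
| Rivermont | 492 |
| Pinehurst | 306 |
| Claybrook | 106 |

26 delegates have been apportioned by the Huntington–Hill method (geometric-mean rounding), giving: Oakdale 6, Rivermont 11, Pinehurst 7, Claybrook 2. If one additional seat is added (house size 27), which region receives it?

Claybrook

Priority for the next seat is population ÷ (√(s·(s+1))).
Priorities: Oakdale 37.496, Rivermont 42.823, Pinehurst 40.891, Claybrook 43.274.
Highest priority: Claybrook.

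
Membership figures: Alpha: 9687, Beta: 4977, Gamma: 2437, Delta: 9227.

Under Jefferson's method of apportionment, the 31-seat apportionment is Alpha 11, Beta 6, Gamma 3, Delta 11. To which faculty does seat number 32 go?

Priority for the next seat is population ÷ (current seats + 1).
Priorities: Alpha 807.250, Beta 711.000, Gamma 609.250, Delta 768.917.
Highest priority: Alpha.

Alpha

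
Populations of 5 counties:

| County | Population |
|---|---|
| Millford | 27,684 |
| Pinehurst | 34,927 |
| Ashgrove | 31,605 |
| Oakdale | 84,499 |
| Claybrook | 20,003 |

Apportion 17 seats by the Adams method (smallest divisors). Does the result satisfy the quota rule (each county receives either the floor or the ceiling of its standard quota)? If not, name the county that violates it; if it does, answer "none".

Standard quotas: Millford 2.368, Pinehurst 2.988, Ashgrove 2.704, Oakdale 7.229, Claybrook 1.711.
Adams allocation: Millford 2, Pinehurst 3, Ashgrove 3, Oakdale 7, Claybrook 2.
Every allocation lies between the lower and upper quota.

none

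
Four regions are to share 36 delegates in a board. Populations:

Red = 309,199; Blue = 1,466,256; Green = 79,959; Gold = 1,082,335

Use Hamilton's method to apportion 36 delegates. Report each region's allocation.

Total 2937749; standard divisor 2937749/36 ≈ 81604.139.
Standard quotas: Red 3.7890, Blue 17.9679, Green 0.9798, Gold 13.2632.
Lower quotas: Red 3, Blue 17, Green 0, Gold 13 (sum 33, leaving 3 seats).
Remainders in descending order: Green 0.9798, Blue 0.9679, Red 0.7890, Gold 0.2632.
The surplus seats go to Green, Blue, Red.

Red=4, Blue=18, Green=1, Gold=13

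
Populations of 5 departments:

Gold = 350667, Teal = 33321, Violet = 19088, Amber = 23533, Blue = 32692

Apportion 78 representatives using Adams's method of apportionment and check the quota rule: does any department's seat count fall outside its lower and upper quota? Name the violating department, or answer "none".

Gold

Standard quotas: Gold 59.551, Teal 5.659, Violet 3.242, Amber 3.996, Blue 5.552.
Adams allocation: Gold 58, Teal 6, Violet 4, Amber 4, Blue 6.
Gold has quota 59.551 (lower 59, upper 60) but receives 58 — outside the quota interval.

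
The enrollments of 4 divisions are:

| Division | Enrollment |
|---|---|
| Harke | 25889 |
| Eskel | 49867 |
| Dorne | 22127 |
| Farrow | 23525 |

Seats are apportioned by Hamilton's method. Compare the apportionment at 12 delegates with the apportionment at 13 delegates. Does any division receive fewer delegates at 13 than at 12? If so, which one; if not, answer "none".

At 12 seats: Harke 3, Eskel 5, Dorne 2, Farrow 2.
At 13 seats: Harke 3, Eskel 5, Dorne 2, Farrow 3.
No division's allocation decreased.

none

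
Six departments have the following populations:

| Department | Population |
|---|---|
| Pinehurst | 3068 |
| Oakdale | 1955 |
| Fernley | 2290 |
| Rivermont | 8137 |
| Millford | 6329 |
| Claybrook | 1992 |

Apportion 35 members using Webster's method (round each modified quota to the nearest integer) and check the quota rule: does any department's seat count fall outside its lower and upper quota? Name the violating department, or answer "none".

Standard quotas: Pinehurst 4.517, Oakdale 2.879, Fernley 3.372, Rivermont 11.981, Millford 9.319, Claybrook 2.933.
Webster allocation: Pinehurst 5, Oakdale 3, Fernley 3, Rivermont 12, Millford 9, Claybrook 3.
Every allocation lies between the lower and upper quota.

none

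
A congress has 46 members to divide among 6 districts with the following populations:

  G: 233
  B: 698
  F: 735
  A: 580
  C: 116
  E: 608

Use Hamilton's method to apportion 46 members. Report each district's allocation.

G 4; B 11; F 11; A 9; C 2; E 9

Total 2970; standard divisor 2970/46 ≈ 64.565.
Standard quotas: G 3.609, B 10.811, F 11.384, A 8.983, C 1.797, E 9.417.
Lower quotas: G 3, B 10, F 11, A 8, C 1, E 9 (sum 42, leaving 4 seats).
Remainders in descending order: A 0.983, B 0.811, C 0.797, G 0.609, E 0.417, F 0.384.
The surplus seats go to A, B, C, G.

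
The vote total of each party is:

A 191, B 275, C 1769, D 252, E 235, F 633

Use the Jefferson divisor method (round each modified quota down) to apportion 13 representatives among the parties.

A: 0, B: 1, C: 8, D: 1, E: 1, F: 2

Standard divisor 3355/13 ≈ 258.077; standard quotas: A 0.740, B 1.066, C 6.855, D 0.976, E 0.911, F 2.453.
Rounding down gives 0, 1, 6, 0, 0, 2 = 9 seats, so the divisor must be adjusted.
With modified divisor 220: modified quotas A 0.868, B 1.250, C 8.041, D 1.145, E 1.068, F 2.877.
Rounding down: A 0, B 1, C 8, D 1, E 1, F 2 (total 13).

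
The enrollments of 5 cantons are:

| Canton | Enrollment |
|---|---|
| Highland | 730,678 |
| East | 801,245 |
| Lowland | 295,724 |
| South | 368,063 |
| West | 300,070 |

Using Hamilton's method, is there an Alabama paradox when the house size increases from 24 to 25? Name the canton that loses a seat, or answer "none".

none

At 24 seats: Highland 7, East 8, Lowland 3, South 3, West 3.
At 25 seats: Highland 7, East 8, Lowland 3, South 4, West 3.
No canton's allocation decreased.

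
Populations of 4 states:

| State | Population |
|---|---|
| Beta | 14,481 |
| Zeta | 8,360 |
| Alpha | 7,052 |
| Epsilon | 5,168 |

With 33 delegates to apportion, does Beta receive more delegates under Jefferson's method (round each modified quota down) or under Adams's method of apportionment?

Jefferson

Jefferson: Beta 14, Zeta 8, Alpha 6, Epsilon 5.
Adams: Beta 13, Zeta 8, Alpha 7, Epsilon 5.
Beta gets 14 under Jefferson and 13 under Adams.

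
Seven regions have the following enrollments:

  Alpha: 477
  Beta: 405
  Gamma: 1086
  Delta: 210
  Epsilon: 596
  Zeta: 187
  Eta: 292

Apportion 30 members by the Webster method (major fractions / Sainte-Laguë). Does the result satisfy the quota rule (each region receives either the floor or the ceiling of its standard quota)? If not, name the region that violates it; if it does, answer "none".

Standard quotas: Alpha 4.399, Beta 3.735, Gamma 10.015, Delta 1.937, Epsilon 5.496, Zeta 1.725, Eta 2.693.
Webster allocation: Alpha 4, Beta 4, Gamma 10, Delta 2, Epsilon 5, Zeta 2, Eta 3.
Every allocation lies between the lower and upper quota.

none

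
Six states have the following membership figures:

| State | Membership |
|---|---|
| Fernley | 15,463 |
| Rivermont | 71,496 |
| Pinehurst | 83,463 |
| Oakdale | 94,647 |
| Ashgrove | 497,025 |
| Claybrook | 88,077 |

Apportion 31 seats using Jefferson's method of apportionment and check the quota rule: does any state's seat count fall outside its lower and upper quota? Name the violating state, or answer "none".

Standard quotas: Fernley 0.564, Rivermont 2.607, Pinehurst 3.043, Oakdale 3.451, Ashgrove 18.123, Claybrook 3.212.
Jefferson allocation: Fernley 0, Rivermont 2, Pinehurst 3, Oakdale 3, Ashgrove 20, Claybrook 3.
Ashgrove has quota 18.123 (lower 18, upper 19) but receives 20 — outside the quota interval.

Ashgrove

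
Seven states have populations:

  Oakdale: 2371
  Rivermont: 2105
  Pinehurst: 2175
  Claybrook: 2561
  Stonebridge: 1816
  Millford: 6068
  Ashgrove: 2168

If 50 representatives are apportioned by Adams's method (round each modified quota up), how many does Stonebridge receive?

Standard divisor 19264/50 ≈ 385.28; standard quotas: Oakdale 6.154, Rivermont 5.464, Pinehurst 5.645, Claybrook 6.647, Stonebridge 4.713, Millford 15.750, Ashgrove 5.627.
Rounding up gives 7, 6, 6, 7, 5, 16, 6 = 53 seats, so the divisor must be adjusted.
With modified divisor 424: modified quotas Oakdale 5.592, Rivermont 4.965, Pinehurst 5.130, Claybrook 6.040, Stonebridge 4.283, Millford 14.311, Ashgrove 5.113.
Rounding up: Oakdale 6, Rivermont 5, Pinehurst 6, Claybrook 7, Stonebridge 5, Millford 15, Ashgrove 6 (total 50).
Stonebridge receives 5.

5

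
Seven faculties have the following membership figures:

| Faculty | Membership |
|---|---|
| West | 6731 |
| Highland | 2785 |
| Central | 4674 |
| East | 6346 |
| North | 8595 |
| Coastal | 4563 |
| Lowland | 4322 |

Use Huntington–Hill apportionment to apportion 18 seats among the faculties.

With divisor 1956: modified quotas West 3.441, Highland 1.424, Central 2.390, East 3.244, North 4.394, Coastal 2.333, Lowland 2.210.
Geometric-mean thresholds: West √(3·4)=3.464, Highland √(1·2)=1.414, Central √(2·3)=2.449, East √(3·4)=3.464, North √(4·5)=4.472, Coastal √(2·3)=2.449, Lowland √(2·3)=2.449.
Each quota rounded against its threshold gives West 3, Highland 2, Central 2, East 3, North 4, Coastal 2, Lowland 2 (total 18).

West: 3, Highland: 2, Central: 2, East: 3, North: 4, Coastal: 2, Lowland: 2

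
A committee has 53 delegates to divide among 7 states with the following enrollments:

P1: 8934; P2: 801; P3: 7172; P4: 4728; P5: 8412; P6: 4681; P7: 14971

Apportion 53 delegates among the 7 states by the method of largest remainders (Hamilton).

Total 49699; standard divisor 49699/53 ≈ 937.717.
Standard quotas: P1 9.5274, P2 0.8542, P3 7.6484, P4 5.0420, P5 8.9707, P6 4.9919, P7 15.9654.
Lower quotas: P1 9, P2 0, P3 7, P4 5, P5 8, P6 4, P7 15 (sum 48, leaving 5 seats).
Remainders in descending order: P6 0.9919, P5 0.9707, P7 0.9654, P2 0.8542, P3 0.6484, P1 0.5274, P4 0.0420.
Largest remainders: P6, P5, P7, P2, P3 receive the extra seats.

P1 9, P2 1, P3 8, P4 5, P5 9, P6 5, P7 16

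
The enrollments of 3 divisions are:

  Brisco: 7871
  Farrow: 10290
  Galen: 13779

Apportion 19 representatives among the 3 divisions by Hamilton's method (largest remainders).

Brisco 5; Farrow 6; Galen 8

The standard divisor is 31940/19 ≈ 1681.053.
Standard quotas: Brisco 4.6822, Farrow 6.1212, Galen 8.1966.
Lower quotas: Brisco 4, Farrow 6, Galen 8 (sum 18, leaving 1 seat).
Remainders in descending order: Brisco 0.6822, Galen 0.1966, Farrow 0.1212.
The surplus seat goes to Brisco.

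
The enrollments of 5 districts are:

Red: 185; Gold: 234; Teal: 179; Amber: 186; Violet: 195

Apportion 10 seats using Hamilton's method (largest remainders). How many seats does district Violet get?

Standard divisor: 979 ÷ 10 ≈ 97.9.
Standard quotas: Red 1.890, Gold 2.390, Teal 1.828, Amber 1.900, Violet 1.992.
Lower quotas: Red 1, Gold 2, Teal 1, Amber 1, Violet 1 (sum 6, leaving 4 seats).
Remainders in descending order: Violet 0.992, Amber 0.900, Red 0.890, Teal 0.828, Gold 0.390.
Largest remainders: Violet, Amber, Red, Teal receive the extra seats.
Violet receives 2.

2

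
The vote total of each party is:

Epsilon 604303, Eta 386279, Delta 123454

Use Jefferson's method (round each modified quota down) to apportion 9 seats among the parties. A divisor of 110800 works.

Epsilon: 5; Eta: 3; Delta: 1

With modified divisor 110800: modified quotas Epsilon 5.454, Eta 3.486, Delta 1.114.
Rounding down: Epsilon 5, Eta 3, Delta 1 (total 9).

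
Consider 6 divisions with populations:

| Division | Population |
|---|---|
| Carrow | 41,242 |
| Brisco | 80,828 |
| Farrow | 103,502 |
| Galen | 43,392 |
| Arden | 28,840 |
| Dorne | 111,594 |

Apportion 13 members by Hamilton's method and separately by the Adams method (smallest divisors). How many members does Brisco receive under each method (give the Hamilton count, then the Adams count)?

Hamilton: Carrow 1, Brisco 3, Farrow 3, Galen 1, Arden 1, Dorne 4.
Adams: Carrow 2, Brisco 2, Farrow 3, Galen 2, Arden 1, Dorne 3.
Brisco gets 3 under Hamilton and 2 under Adams.

3 and 2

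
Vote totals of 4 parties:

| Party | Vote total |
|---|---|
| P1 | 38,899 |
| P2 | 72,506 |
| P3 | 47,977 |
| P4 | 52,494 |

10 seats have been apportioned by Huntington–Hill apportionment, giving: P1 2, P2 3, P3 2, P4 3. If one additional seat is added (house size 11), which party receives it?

Priority for the next seat is population ÷ (√(s·(s+1))).
Priorities: P1 15880.450, P2 20930.679, P3 19586.528, P4 15153.713.
Highest priority: P2.

P2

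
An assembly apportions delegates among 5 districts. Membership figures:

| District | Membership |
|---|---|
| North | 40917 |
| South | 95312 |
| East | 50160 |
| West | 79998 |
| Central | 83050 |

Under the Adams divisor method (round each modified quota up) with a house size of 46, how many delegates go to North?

Standard divisor 349437/46 ≈ 7596.457; standard quotas: North 5.386, South 12.547, East 6.603, West 10.531, Central 10.933.
Rounding up gives 6, 13, 7, 11, 11 = 48 seats, so the divisor must be adjusted.
With modified divisor 8100: modified quotas North 5.051, South 11.767, East 6.193, West 9.876, Central 10.253.
Rounding up: North 6, South 12, East 7, West 10, Central 11 (total 46).
North receives 6.

6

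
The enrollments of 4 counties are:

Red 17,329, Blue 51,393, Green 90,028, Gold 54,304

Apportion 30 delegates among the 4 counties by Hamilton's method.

Total 213054; standard divisor 213054/30 ≈ 7101.8.
Standard quotas: Red 2.4401, Blue 7.2366, Green 12.6768, Gold 7.6465.
Lower quotas: Red 2, Blue 7, Green 12, Gold 7 (sum 28, leaving 2 seats).
Remainders in descending order: Green 0.6768, Gold 0.6465, Red 0.4401, Blue 0.2366.
The surplus seats go to Green, Gold.

Red 2; Blue 7; Green 13; Gold 8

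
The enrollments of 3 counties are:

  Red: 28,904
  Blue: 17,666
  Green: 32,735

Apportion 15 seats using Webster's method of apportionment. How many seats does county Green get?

6

Standard divisor 79305/15 ≈ 5287; standard quotas: Red 5.467, Blue 3.341, Green 6.192.
Rounding to the nearest integer gives 5, 3, 6 = 14 seats, so the divisor must be adjusted.
With modified divisor 5200: modified quotas Red 5.558, Blue 3.397, Green 6.295.
Rounding to the nearest integer: Red 6, Blue 3, Green 6 (total 15).
Green receives 6.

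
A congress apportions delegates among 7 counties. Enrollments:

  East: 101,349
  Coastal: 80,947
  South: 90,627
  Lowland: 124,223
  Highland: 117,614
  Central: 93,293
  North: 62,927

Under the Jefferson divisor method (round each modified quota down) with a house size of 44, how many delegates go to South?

6

Standard divisor 670980/44 ≈ 15249.545; standard quotas: East 6.646, Coastal 5.308, South 5.943, Lowland 8.146, Highland 7.713, Central 6.118, North 4.126.
Rounding down gives 6, 5, 5, 8, 7, 6, 4 = 41 seats, so the divisor must be adjusted.
With modified divisor 14100: modified quotas East 7.188, Coastal 5.741, South 6.427, Lowland 8.810, Highland 8.341, Central 6.617, North 4.463.
Rounding down: East 7, Coastal 5, South 6, Lowland 8, Highland 8, Central 6, North 4 (total 44).
South receives 6.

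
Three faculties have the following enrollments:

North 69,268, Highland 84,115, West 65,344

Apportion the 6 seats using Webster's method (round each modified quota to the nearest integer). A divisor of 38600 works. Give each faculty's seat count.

North 2, Highland 2, West 2

With modified divisor 38600: modified quotas North 1.795, Highland 2.179, West 1.693.
Rounding to the nearest integer: North 2, Highland 2, West 2 (total 6).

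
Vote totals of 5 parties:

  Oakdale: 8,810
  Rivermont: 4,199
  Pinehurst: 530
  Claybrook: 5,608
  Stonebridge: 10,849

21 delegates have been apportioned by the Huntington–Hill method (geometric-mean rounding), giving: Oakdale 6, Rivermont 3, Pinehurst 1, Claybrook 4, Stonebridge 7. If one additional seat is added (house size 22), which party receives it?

Priority for the next seat is population ÷ (√(s·(s+1))).
Priorities: Oakdale 1359.413, Rivermont 1212.147, Pinehurst 374.767, Claybrook 1253.987, Stonebridge 1449.759.
Highest priority: Stonebridge.

Stonebridge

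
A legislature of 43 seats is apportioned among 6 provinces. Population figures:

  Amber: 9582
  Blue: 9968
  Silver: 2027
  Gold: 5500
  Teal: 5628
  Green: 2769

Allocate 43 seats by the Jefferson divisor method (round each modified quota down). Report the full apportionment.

Amber 12, Blue 12, Silver 2, Gold 7, Teal 7, Green 3

Standard divisor 35474/43 ≈ 824.977; standard quotas: Amber 11.615, Blue 12.083, Silver 2.457, Gold 6.667, Teal 6.822, Green 3.356.
Rounding down gives 11, 12, 2, 6, 6, 3 = 40 seats, so the divisor must be adjusted.
With modified divisor 780: modified quotas Amber 12.285, Blue 12.779, Silver 2.599, Gold 7.051, Teal 7.215, Green 3.550.
Rounding down: Amber 12, Blue 12, Silver 2, Gold 7, Teal 7, Green 3 (total 43).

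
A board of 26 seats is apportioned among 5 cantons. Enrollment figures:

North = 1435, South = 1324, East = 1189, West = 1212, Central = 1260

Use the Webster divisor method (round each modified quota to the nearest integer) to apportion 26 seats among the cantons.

North: 6; South: 5; East: 5; West: 5; Central: 5

Standard divisor 6420/26 ≈ 246.923; standard quotas: North 5.812, South 5.362, East 4.815, West 4.908, Central 5.103.
Rounding to the nearest integer gives North 6, South 5, East 5, West 5, Central 5 — total 26, matching the house size, so no adjustment is needed.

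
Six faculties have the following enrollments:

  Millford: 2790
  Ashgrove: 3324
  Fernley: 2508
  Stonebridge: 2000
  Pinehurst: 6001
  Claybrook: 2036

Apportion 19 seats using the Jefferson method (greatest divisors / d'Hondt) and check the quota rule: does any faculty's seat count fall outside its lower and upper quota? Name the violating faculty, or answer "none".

none

Standard quotas: Millford 2.841, Ashgrove 3.385, Fernley 2.554, Stonebridge 2.037, Pinehurst 6.111, Claybrook 2.073.
Jefferson allocation: Millford 3, Ashgrove 3, Fernley 2, Stonebridge 2, Pinehurst 7, Claybrook 2.
Every allocation lies between the lower and upper quota.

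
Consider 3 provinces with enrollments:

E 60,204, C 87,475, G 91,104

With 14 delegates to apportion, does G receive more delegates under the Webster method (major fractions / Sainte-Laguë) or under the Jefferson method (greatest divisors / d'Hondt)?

Jefferson

Webster: E 4, C 5, G 5.
Jefferson: E 3, C 5, G 6.
G gets 5 under Webster and 6 under Jefferson.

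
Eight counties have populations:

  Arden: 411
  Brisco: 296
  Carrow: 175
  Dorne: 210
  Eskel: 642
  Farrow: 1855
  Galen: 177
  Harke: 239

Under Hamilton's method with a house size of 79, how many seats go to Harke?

5

Standard divisor: 4005 ÷ 79 ≈ 50.696.
Standard quotas: Arden 8.107, Brisco 5.839, Carrow 3.452, Dorne 4.142, Eskel 12.664, Farrow 36.591, Galen 3.491, Harke 4.714.
Lower quotas: Arden 8, Brisco 5, Carrow 3, Dorne 4, Eskel 12, Farrow 36, Galen 3, Harke 4 (sum 75, leaving 4 seats).
Remainders in descending order: Brisco 0.839, Harke 0.714, Eskel 0.664, Farrow 0.591, Galen 0.491, Carrow 0.452, Dorne 0.142, Arden 0.107.
The surplus seats go to Brisco, Harke, Eskel, Farrow.
Harke receives 5.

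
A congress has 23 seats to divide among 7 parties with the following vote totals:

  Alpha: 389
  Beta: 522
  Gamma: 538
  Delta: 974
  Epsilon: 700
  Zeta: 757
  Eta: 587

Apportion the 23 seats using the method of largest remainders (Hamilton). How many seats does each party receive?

The standard divisor is 4467/23 ≈ 194.217.
Standard quotas: Alpha 2.003, Beta 2.688, Gamma 2.770, Delta 5.015, Epsilon 3.604, Zeta 3.898, Eta 3.022.
Lower quotas: Alpha 2, Beta 2, Gamma 2, Delta 5, Epsilon 3, Zeta 3, Eta 3 (sum 20, leaving 3 seats).
Remainders in descending order: Zeta 0.898, Gamma 0.770, Beta 0.688, Epsilon 0.604, Eta 0.022, Delta 0.015, Alpha 0.003.
Largest remainders: Zeta, Gamma, Beta receive the extra seats.

Alpha 2; Beta 3; Gamma 3; Delta 5; Epsilon 3; Zeta 4; Eta 3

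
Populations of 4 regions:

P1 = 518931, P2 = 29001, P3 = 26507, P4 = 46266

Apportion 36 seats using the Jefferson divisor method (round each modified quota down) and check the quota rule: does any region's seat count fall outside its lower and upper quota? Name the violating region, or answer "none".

Standard quotas: P1 30.097, P2 1.682, P3 1.537, P4 2.683.
Jefferson allocation: P1 32, P2 1, P3 1, P4 2.
P1 has quota 30.097 (lower 30, upper 31) but receives 32 — outside the quota interval.

P1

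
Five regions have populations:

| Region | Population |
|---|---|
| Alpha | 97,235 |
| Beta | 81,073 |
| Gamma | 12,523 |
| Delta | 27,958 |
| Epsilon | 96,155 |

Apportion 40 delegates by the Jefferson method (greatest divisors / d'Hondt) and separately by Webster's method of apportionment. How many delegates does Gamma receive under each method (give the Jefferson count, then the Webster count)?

Jefferson: Alpha 13, Beta 10, Gamma 1, Delta 3, Epsilon 13.
Webster: Alpha 12, Beta 10, Gamma 2, Delta 4, Epsilon 12.
Gamma gets 1 under Jefferson and 2 under Webster.

1 and 2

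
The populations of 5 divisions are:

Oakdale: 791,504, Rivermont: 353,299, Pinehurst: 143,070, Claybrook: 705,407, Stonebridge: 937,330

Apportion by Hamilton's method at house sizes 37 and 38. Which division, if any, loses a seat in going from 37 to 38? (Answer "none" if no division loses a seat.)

At 37 seats: Oakdale 10, Rivermont 4, Pinehurst 2, Claybrook 9, Stonebridge 12.
At 38 seats: Oakdale 10, Rivermont 5, Pinehurst 2, Claybrook 9, Stonebridge 12.
No division's allocation decreased.

none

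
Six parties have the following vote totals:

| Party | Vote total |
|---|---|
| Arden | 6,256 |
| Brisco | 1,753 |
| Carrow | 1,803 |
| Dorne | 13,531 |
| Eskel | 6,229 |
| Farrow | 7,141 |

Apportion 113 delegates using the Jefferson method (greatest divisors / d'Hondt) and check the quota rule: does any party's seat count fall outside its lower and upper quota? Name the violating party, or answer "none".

Standard quotas: Arden 19.256, Brisco 5.396, Carrow 5.550, Dorne 41.647, Eskel 19.172, Farrow 21.979.
Jefferson allocation: Arden 19, Brisco 5, Carrow 5, Dorne 43, Eskel 19, Farrow 22.
Dorne has quota 41.647 (lower 41, upper 42) but receives 43 — outside the quota interval.

Dorne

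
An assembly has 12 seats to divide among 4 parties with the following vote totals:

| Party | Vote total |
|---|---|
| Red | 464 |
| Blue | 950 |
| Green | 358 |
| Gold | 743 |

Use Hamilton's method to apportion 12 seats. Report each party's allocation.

Standard divisor: 2515 ÷ 12 ≈ 209.583.
Standard quotas: Red 2.214, Blue 4.533, Green 1.708, Gold 3.545.
Lower quotas: Red 2, Blue 4, Green 1, Gold 3 (sum 10, leaving 2 seats).
Remainders in descending order: Green 0.708, Gold 0.545, Blue 0.533, Red 0.214.
The surplus seats go to Green, Gold.

Red 2; Blue 4; Green 2; Gold 4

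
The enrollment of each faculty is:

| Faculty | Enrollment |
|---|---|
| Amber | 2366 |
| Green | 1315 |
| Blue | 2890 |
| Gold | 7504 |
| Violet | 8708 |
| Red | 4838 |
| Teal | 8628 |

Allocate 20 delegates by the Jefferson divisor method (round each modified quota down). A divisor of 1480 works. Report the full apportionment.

With modified divisor 1480: modified quotas Amber 1.599, Green 0.889, Blue 1.953, Gold 5.070, Violet 5.884, Red 3.269, Teal 5.830.
Rounding down: Amber 1, Green 0, Blue 1, Gold 5, Violet 5, Red 3, Teal 5 (total 20).

Amber: 1, Green: 0, Blue: 1, Gold: 5, Violet: 5, Red: 3, Teal: 5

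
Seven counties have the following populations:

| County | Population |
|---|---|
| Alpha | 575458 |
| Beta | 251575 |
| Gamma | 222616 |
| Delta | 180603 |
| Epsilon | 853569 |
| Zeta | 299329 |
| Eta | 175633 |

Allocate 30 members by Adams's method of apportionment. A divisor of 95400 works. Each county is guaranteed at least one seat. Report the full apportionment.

Alpha 7, Beta 3, Gamma 3, Delta 2, Epsilon 9, Zeta 4, Eta 2

With modified divisor 95400: modified quotas Alpha 6.032, Beta 2.637, Gamma 2.334, Delta 1.893, Epsilon 8.947, Zeta 3.138, Eta 1.841.
Rounding up: Alpha 7, Beta 3, Gamma 3, Delta 2, Epsilon 9, Zeta 4, Eta 2 (total 30).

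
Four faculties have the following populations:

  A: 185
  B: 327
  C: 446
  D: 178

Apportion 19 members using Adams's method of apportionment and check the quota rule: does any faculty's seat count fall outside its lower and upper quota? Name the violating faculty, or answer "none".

Standard quotas: A 3.094, B 5.469, C 7.460, D 2.977.
Adams allocation: A 3, B 6, C 7, D 3.
Every allocation lies between the lower and upper quota.

none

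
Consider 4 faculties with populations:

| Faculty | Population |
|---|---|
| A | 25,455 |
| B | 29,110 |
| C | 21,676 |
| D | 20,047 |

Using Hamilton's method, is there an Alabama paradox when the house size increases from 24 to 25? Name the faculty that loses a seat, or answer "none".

At 24 seats: A 6, B 7, C 6, D 5.
At 25 seats: A 7, B 7, C 6, D 5.
No faculty's allocation decreased.

none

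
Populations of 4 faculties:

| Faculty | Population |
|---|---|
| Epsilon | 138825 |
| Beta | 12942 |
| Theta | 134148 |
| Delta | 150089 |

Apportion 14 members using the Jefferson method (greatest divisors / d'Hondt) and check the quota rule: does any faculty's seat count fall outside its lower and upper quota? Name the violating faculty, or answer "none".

none

Standard quotas: Epsilon 4.458, Beta 0.416, Theta 4.307, Delta 4.819.
Jefferson allocation: Epsilon 5, Beta 0, Theta 4, Delta 5.
Every allocation lies between the lower and upper quota.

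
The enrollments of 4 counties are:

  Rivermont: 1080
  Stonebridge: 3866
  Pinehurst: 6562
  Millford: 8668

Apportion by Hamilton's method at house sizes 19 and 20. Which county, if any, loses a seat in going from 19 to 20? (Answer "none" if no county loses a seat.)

none

At 19 seats: Rivermont 1, Stonebridge 4, Pinehurst 6, Millford 8.
At 20 seats: Rivermont 1, Stonebridge 4, Pinehurst 6, Millford 9.
No county's allocation decreased.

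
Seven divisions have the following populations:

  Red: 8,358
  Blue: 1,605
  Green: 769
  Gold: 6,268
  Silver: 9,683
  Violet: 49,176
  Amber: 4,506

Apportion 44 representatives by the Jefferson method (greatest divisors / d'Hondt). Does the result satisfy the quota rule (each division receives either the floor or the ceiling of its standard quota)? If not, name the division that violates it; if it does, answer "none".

Violet

Standard quotas: Red 4.576, Blue 0.879, Green 0.421, Gold 3.432, Silver 5.301, Violet 26.924, Amber 2.467.
Jefferson allocation: Red 5, Blue 0, Green 0, Gold 3, Silver 5, Violet 29, Amber 2.
Violet has quota 26.924 (lower 26, upper 27) but receives 29 — outside the quota interval.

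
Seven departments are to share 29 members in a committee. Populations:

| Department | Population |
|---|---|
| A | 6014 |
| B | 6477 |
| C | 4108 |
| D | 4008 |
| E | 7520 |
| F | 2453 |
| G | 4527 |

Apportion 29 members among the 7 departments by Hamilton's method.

A=5, B=5, C=4, D=3, E=6, F=2, G=4

Total 35107; standard divisor 35107/29 ≈ 1210.586.
Standard quotas: A 4.9678, B 5.3503, C 3.3934, D 3.3108, E 6.2119, F 2.0263, G 3.7395.
Lower quotas: A 4, B 5, C 3, D 3, E 6, F 2, G 3 (sum 26, leaving 3 seats).
Remainders in descending order: A 0.9678, G 0.7395, C 0.3934, B 0.3503, D 0.3108, E 0.2119, F 0.0263.
Largest remainders: A, G, C receive the extra seats.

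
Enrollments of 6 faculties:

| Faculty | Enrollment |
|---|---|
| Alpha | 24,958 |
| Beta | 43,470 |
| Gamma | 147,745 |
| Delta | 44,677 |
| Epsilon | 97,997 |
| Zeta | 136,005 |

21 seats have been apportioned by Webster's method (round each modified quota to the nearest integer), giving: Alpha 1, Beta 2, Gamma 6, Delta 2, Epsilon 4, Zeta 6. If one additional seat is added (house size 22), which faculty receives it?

Priority for the next seat is population ÷ (current seats + 0.5).
Priorities: Alpha 16638.667, Beta 17388.000, Gamma 22730.000, Delta 17870.800, Epsilon 21777.111, Zeta 20923.846.
Highest priority: Gamma.

Gamma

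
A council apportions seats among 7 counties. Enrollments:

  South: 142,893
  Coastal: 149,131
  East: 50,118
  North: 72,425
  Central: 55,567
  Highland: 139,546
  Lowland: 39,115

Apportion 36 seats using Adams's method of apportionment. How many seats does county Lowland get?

Standard divisor 648795/36 ≈ 18022.083; standard quotas: South 7.929, Coastal 8.275, East 2.781, North 4.019, Central 3.083, Highland 7.743, Lowland 2.170.
Rounding up gives 8, 9, 3, 5, 4, 8, 3 = 40 seats, so the divisor must be adjusted.
With modified divisor 19821.8: modified quotas South 7.209, Coastal 7.524, East 2.528, North 3.654, Central 2.803, Highland 7.040, Lowland 1.973.
Rounding up: South 8, Coastal 8, East 3, North 4, Central 3, Highland 8, Lowland 2 (total 36).
Lowland receives 2.

2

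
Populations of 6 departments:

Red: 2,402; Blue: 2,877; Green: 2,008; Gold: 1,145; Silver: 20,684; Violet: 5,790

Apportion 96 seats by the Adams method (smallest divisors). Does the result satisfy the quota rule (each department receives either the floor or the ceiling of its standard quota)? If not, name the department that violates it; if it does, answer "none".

Silver

Standard quotas: Red 6.606, Blue 7.912, Green 5.522, Gold 3.149, Silver 56.886, Violet 15.924.
Adams allocation: Red 7, Blue 8, Green 6, Gold 4, Silver 55, Violet 16.
Silver has quota 56.886 (lower 56, upper 57) but receives 55 — outside the quota interval.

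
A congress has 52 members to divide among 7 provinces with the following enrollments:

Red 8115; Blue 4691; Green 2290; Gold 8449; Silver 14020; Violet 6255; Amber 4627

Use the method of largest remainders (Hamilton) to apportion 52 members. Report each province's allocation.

Red: 9, Blue: 5, Green: 2, Gold: 9, Silver: 15, Violet: 7, Amber: 5

Standard divisor: 48447 ÷ 52 ≈ 931.673.
Standard quotas: Red 8.7101, Blue 5.0350, Green 2.4579, Gold 9.0686, Silver 15.0482, Violet 6.7137, Amber 4.9663.
Lower quotas: Red 8, Blue 5, Green 2, Gold 9, Silver 15, Violet 6, Amber 4 (sum 49, leaving 3 seats).
Remainders in descending order: Amber 0.9663, Violet 0.7137, Red 0.7101, Green 0.4579, Gold 0.0686, Silver 0.0482, Blue 0.0350.
Largest remainders: Amber, Violet, Red receive the extra seats.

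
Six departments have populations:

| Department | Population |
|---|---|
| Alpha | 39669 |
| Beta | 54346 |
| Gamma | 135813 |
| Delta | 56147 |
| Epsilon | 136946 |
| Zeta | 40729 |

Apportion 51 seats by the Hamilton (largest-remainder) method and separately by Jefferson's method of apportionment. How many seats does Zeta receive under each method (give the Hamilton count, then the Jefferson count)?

5 and 4

Hamilton: Alpha 4, Beta 6, Gamma 15, Delta 6, Epsilon 15, Zeta 5.
Jefferson: Alpha 4, Beta 6, Gamma 15, Delta 6, Epsilon 16, Zeta 4.
Zeta gets 5 under Hamilton and 4 under Jefferson.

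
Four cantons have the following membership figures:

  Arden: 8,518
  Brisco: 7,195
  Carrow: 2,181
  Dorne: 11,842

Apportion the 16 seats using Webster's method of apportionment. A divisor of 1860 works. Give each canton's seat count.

Arden: 5; Brisco: 4; Carrow: 1; Dorne: 6

With modified divisor 1860: modified quotas Arden 4.580, Brisco 3.868, Carrow 1.173, Dorne 6.367.
Rounding to the nearest integer: Arden 5, Brisco 4, Carrow 1, Dorne 6 (total 16).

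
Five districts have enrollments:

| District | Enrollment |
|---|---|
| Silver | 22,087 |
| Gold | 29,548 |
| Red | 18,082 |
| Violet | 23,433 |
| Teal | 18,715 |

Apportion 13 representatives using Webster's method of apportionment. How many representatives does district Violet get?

Standard divisor 111865/13 ≈ 8605; standard quotas: Silver 2.567, Gold 3.434, Red 2.101, Violet 2.723, Teal 2.175.
Rounding to the nearest integer gives Silver 3, Gold 3, Red 2, Violet 3, Teal 2 — total 13, matching the house size, so no adjustment is needed.
Violet receives 3.

3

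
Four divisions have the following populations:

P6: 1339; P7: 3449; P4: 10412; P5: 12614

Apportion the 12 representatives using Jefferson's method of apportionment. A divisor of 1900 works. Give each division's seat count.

P6 0, P7 1, P4 5, P5 6

With modified divisor 1900: modified quotas P6 0.705, P7 1.815, P4 5.480, P5 6.639.
Rounding down: P6 0, P7 1, P4 5, P5 6 (total 12).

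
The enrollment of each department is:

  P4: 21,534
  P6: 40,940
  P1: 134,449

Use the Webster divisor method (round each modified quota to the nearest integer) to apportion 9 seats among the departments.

P4=1; P6=2; P1=6

Standard divisor 196923/9 ≈ 21880.333; standard quotas: P4 0.984, P6 1.871, P1 6.145.
Rounding to the nearest integer gives P4 1, P6 2, P1 6 — total 9, matching the house size, so no adjustment is needed.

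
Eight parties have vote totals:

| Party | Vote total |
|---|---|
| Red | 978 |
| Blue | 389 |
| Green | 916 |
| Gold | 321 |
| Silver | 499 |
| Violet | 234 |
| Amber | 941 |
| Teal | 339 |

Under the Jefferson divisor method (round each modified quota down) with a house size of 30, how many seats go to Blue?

Standard divisor 4617/30 ≈ 153.9; standard quotas: Red 6.355, Blue 2.528, Green 5.952, Gold 2.086, Silver 3.242, Violet 1.520, Amber 6.114, Teal 2.203.
Rounding down gives 6, 2, 5, 2, 3, 1, 6, 2 = 27 seats, so the divisor must be adjusted.
With modified divisor 133: modified quotas Red 7.353, Blue 2.925, Green 6.887, Gold 2.414, Silver 3.752, Violet 1.759, Amber 7.075, Teal 2.549.
Rounding down: Red 7, Blue 2, Green 6, Gold 2, Silver 3, Violet 1, Amber 7, Teal 2 (total 30).
Blue receives 2.

2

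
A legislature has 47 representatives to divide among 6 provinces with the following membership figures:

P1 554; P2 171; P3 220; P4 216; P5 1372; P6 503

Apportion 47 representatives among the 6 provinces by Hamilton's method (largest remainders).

P1 9, P2 3, P3 3, P4 3, P5 21, P6 8

Total 3036; standard divisor 3036/47 ≈ 64.596.
Standard quotas: P1 8.576, P2 2.647, P3 3.406, P4 3.344, P5 21.240, P6 7.787.
Lower quotas: P1 8, P2 2, P3 3, P4 3, P5 21, P6 7 (sum 44, leaving 3 seats).
Remainders in descending order: P6 0.787, P2 0.647, P1 0.576, P3 0.406, P4 0.344, P5 0.240.
The surplus seats go to P6, P2, P1.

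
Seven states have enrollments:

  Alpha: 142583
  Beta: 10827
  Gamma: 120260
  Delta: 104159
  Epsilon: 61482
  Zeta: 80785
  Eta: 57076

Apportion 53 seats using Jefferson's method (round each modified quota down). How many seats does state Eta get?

5

Standard divisor 577172/53 ≈ 10890.038; standard quotas: Alpha 13.093, Beta 0.994, Gamma 11.043, Delta 9.565, Epsilon 5.646, Zeta 7.418, Eta 5.241.
Rounding down gives 13, 0, 11, 9, 5, 7, 5 = 50 seats, so the divisor must be adjusted.
With modified divisor 10200: modified quotas Alpha 13.979, Beta 1.061, Gamma 11.790, Delta 10.212, Epsilon 6.028, Zeta 7.920, Eta 5.596.
Rounding down: Alpha 13, Beta 1, Gamma 11, Delta 10, Epsilon 6, Zeta 7, Eta 5 (total 53).
Eta receives 5.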